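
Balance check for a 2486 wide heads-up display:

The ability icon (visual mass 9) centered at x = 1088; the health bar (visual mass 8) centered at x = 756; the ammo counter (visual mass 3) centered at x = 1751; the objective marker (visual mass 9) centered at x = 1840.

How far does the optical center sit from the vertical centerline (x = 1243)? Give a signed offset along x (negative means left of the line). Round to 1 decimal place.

Weights sum to 9 + 8 + 3 + 9 = 29.
x: (9·1088 + 8·756 + 3·1751 + 9·1840) / 29 = 37653 / 29 ≈ 1298.38
Difference: 1298.38 − 1243 ≈ 55.38.

≈ 55.4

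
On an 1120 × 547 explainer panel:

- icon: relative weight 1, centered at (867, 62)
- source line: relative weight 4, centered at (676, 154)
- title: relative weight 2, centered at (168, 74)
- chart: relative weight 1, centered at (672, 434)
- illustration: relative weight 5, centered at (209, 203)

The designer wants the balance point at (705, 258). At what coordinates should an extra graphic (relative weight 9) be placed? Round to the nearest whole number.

With the extra graphic, Σw becomes 1 + 4 + 2 + 1 + 5 + 9 = 22.
Along x: (5624 + 9·x) / 22 = 705 (existing moment 1·867 + 4·676 + 2·168 + 1·672 + 5·209 = 5624) ⇒ x = (15510 − 5624) / 9 ≈ 1098.44.
Along y: (2275 + 9·y) / 22 = 258 (existing moment 1·62 + 4·154 + 2·74 + 1·434 + 5·203 = 2275) ⇒ y = (5676 − 2275) / 9 ≈ 377.89.

(1098, 378)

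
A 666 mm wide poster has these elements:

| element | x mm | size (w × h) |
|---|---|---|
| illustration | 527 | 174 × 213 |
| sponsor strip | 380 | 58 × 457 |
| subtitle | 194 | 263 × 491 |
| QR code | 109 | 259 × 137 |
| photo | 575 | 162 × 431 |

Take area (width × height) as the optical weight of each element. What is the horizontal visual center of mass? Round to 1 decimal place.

Taking area as weight: illustration 174·213 = 37062, sponsor strip 58·457 = 26506, subtitle 263·491 = 129133, QR code 259·137 = 35483, photo 162·431 = 69822. Sum 298006.
Σw·x = 37062·527 + 26506·380 + 129133·194 + 35483·109 + 69822·575 = 98671053, so x̄ = 98671053/298006 ≈ 331.10.

x ≈ 331.1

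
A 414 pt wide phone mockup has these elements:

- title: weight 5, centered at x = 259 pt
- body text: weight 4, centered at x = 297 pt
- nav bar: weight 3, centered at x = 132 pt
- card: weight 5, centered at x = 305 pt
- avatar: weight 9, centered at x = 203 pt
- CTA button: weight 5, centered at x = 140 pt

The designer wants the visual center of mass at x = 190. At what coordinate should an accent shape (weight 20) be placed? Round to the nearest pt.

With the accent shape, Σw becomes 5 + 4 + 3 + 5 + 9 + 5 + 20 = 51.
x: need Σw·x = 51·190 = 9690. Existing = 5·259 + 4·297 + 3·132 + 5·305 + 9·203 + 5·140 = 6931. Remainder 2759 / 20 ≈ 137.95.

x ≈ 138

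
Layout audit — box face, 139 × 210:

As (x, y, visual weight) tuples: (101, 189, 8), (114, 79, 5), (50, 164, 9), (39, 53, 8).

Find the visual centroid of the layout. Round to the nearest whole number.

Total weight = 8 + 5 + 9 + 8 = 30.
x: (8·101 + 5·114 + 9·50 + 8·39) / 30 = 2140 / 30 ≈ 71.33
y: (8·189 + 5·79 + 9·164 + 8·53) / 30 = 3807 / 30 ≈ 126.90

(71, 127)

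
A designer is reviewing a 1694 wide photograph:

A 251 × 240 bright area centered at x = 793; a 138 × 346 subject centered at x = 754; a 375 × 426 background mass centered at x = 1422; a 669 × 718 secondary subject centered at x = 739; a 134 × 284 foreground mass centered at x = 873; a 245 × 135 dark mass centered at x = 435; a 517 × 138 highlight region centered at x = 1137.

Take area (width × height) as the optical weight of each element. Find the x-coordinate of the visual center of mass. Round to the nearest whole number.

x ≈ 892

Areas: bright area 251·240 = 60240, subject 138·346 = 47748, background mass 375·426 = 159750, secondary subject 669·718 = 480342, foreground mass 134·284 = 38056, dark mass 245·135 = 33075, highlight region 517·138 = 71346. Total weight = 890557.
x: moment 794640465 / weight 890557 ≈ 892.30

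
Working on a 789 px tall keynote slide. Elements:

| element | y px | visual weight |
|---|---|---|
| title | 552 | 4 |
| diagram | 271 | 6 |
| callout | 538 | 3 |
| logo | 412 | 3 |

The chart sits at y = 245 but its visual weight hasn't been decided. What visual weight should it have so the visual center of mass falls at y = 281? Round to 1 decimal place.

w ≈ 60.8

Fixed elements: Σw = 4 + 6 + 3 + 3 = 16, Σw·y = 4·552 + 6·271 + 3·538 + 3·412 = 6684.
Set Σw·y/Σw = 281: (6684 + 245w) = 281·(16 + w).
Rearranging, w·(245 − 281) = 281·16 − 6684 = -2188, so w ≈ -2188/-36 = 60.78.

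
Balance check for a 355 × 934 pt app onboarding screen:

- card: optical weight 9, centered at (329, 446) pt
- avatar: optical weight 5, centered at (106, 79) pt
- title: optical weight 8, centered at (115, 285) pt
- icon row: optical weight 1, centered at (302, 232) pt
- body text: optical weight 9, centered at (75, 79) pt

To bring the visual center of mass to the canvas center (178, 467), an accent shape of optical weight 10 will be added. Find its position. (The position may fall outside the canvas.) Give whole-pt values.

After adding the accent shape, total weight = 9 + 5 + 8 + 1 + 9 + 10 = 42.
x: need Σw·x = 42·178 = 7476. Existing = 9·329 + 5·106 + 8·115 + 1·302 + 9·75 = 5388. Remainder 2088 / 10 ≈ 208.80.
y: need Σw·y = 42·467 = 19614. Existing = 9·446 + 5·79 + 8·285 + 1·232 + 9·79 = 7632. Remainder 11982 / 10 ≈ 1198.20.

(209, 1198)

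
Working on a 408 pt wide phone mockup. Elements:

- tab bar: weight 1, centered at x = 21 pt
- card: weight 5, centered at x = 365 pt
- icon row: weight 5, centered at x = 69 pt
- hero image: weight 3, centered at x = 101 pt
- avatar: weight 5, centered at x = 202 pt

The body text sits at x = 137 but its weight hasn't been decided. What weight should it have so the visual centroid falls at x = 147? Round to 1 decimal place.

Fixed elements: Σw = 1 + 5 + 5 + 3 + 5 = 19, Σw·x = 1·21 + 5·365 + 5·69 + 3·101 + 5·202 = 3504.
For the centroid to hit 147: (3504 + w·137) / (19 + w) = 147.
Rearranging, w·(137 − 147) = 147·19 − 3504 = -711, so w ≈ -711/-10 = 71.10.

w ≈ 71.1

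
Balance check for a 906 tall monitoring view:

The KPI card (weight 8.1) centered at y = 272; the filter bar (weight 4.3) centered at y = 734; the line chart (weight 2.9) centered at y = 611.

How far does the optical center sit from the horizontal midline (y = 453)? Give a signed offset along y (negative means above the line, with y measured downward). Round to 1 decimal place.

≈ 13.1

Total weight = 8.1 + 4.3 + 2.9 = 15.3.
y-moment: 8.1·272 + 4.3·734 + 2.9·611 = 7131.3; centroid 7131.3/15.3 ≈ 466.10.
Offset from y = 453: 466.10 − 453 ≈ 13.10.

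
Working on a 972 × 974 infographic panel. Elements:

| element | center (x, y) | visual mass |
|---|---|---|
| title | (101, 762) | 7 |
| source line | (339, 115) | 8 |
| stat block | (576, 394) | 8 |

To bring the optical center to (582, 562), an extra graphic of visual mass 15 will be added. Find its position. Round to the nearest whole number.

New total weight: (7 + 8 + 8) + 15 = 38.
Along x: (8027 + 15·x) / 38 = 582 (existing moment 7·101 + 8·339 + 8·576 = 8027) ⇒ x = (22116 − 8027) / 15 ≈ 939.27.
Along y: (9406 + 15·y) / 38 = 562 (existing moment 7·762 + 8·115 + 8·394 = 9406) ⇒ y = (21356 − 9406) / 15 ≈ 796.67.

(939, 797)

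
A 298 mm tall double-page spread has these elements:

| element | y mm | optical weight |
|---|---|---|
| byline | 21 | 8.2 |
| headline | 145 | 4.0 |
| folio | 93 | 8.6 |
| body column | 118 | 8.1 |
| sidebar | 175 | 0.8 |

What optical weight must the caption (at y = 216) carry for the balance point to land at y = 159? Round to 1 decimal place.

Existing Σw = 29.7 (8.2 + 4.0 + 8.6 + 8.1 + 0.8); existing moment 8.2·21 + 4.0·145 + 8.6·93 + 8.1·118 + 0.8·175 = 2647.8.
Balance at y = 159 requires (2647.8 + w·216) / (29.7 + w) = 159.
So w = (159·29.7 − 2647.8)/(216 − 159) = 2074.5/57 ≈ 36.39.

w ≈ 36.4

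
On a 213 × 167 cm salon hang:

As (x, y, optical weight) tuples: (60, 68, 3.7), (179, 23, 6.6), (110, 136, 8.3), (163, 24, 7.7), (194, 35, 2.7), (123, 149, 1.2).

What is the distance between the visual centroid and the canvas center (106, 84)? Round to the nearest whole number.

≈ 39 cm

Total weight = 3.7 + 6.6 + 8.3 + 7.7 + 2.7 + 1.2 = 30.2.
Σw·x = 4242.9; x̄ = 4242.9/30.2 ≈ 140.49.
y: moment 1990.3 / weight 30.2 ≈ 65.90
Offset from (106, 84): Δx ≈ 34.49, Δy ≈ -18.10; distance = √(Δx² + Δy²) ≈ 38.95.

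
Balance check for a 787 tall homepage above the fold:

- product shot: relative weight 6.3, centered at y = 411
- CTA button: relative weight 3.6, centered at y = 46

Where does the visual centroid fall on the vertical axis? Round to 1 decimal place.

y ≈ 278.3

Total weight = 6.3 + 3.6 = 9.9.
y: (6.3·411 + 3.6·46) / 9.9 = 2754.9 / 9.9 ≈ 278.27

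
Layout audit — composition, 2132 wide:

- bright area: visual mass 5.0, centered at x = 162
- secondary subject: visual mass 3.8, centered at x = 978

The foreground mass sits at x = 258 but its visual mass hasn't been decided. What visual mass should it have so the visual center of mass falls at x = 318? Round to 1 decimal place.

Fixed elements: Σw = 5.0 + 3.8 = 8.8, Σw·x = 5.0·162 + 3.8·978 = 4526.4.
Balance at x = 318 requires (4526.4 + w·258) / (8.8 + w) = 318.
Solving: w = (318·8.8 − 4526.4) / (258 − 318) = -1728.0 / -60 ≈ 28.80.

w ≈ 28.8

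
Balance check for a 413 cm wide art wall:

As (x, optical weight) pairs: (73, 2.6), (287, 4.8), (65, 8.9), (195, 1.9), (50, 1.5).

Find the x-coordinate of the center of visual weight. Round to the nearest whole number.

Total weight = 2.6 + 4.8 + 8.9 + 1.9 + 1.5 = 19.7.
Σw·x = 2.6·73 + 4.8·287 + 8.9·65 + 1.9·195 + 1.5·50 = 2591.4, so x̄ = 2591.4/19.7 ≈ 131.54.

x ≈ 132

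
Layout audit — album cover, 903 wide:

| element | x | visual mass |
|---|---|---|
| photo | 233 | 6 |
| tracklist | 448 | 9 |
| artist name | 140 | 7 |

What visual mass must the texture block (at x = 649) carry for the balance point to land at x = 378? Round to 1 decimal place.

Known weights sum to 6 + 9 + 7 = 22; their moment is 6·233 + 9·448 + 7·140 = 6410.
For the centroid to hit 378: (6410 + w·649) / (22 + w) = 378.
So w = (378·22 − 6410)/(649 − 378) = 1906/271 ≈ 7.03.

w ≈ 7.0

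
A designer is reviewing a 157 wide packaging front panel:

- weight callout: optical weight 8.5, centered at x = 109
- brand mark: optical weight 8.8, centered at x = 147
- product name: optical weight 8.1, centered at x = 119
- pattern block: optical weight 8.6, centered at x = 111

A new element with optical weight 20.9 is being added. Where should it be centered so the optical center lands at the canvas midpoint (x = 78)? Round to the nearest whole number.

After adding the new element, total weight = 8.5 + 8.8 + 8.1 + 8.6 + 20.9 = 54.9.
x: need Σw·x = 54.9·78 = 4282.2. Existing = 8.5·109 + 8.8·147 + 8.1·119 + 8.6·111 = 4138.6. Remainder 143.6 / 20.9 ≈ 6.87.

x ≈ 7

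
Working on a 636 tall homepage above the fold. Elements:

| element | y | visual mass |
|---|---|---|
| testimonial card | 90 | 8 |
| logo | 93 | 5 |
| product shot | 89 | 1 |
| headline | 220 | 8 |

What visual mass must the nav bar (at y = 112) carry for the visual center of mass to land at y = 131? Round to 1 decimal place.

w ≈ 8.0

Existing Σw = 22 (8 + 5 + 1 + 8); existing moment 8·90 + 5·93 + 1·89 + 8·220 = 3034.
Set Σw·y/Σw = 131: (3034 + 112w) = 131·(22 + w).
Solving: w = (131·22 − 3034) / (112 − 131) = -152 / -19 ≈ 8.00.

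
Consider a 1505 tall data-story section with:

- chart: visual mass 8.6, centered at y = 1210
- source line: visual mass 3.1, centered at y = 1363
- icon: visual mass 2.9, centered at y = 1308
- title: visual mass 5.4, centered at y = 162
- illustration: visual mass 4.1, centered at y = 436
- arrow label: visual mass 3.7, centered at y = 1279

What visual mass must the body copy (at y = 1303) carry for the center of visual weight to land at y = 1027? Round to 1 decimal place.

Fixed elements: Σw = 8.6 + 3.1 + 2.9 + 5.4 + 4.1 + 3.7 = 27.8, Σw·y = 8.6·1210 + 3.1·1363 + 2.9·1308 + 5.4·162 + 4.1·436 + 3.7·1279 = 25819.2.
Set Σw·y/Σw = 1027: (25819.2 + 1303w) = 1027·(27.8 + w).
So w = (1027·27.8 − 25819.2)/(1303 − 1027) = 2731.4/276 ≈ 9.90.

w ≈ 9.9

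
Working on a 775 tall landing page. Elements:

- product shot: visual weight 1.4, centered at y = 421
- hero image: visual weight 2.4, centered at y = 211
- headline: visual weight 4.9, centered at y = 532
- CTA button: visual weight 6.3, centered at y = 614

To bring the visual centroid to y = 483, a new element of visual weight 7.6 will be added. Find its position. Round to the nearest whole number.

New total weight: (1.4 + 2.4 + 4.9 + 6.3) + 7.6 = 22.6.
y: target moment 22.6×483 = 10915.8; current 1.4·421 + 2.4·211 + 4.9·532 + 6.3·614 = 7570.8; the new element supplies 3345.0, so y = 3345.0/7.6 ≈ 440.13.

y ≈ 440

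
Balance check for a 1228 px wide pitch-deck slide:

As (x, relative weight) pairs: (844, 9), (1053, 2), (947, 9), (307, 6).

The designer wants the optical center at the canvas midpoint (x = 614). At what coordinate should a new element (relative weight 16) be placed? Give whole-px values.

x ≈ 358

New total weight: (9 + 2 + 9 + 6) + 16 = 42.
Along x: (20067 + 16·x) / 42 = 614 (existing moment 9·844 + 2·1053 + 9·947 + 6·307 = 20067) ⇒ x = (25788 − 20067) / 16 ≈ 357.56.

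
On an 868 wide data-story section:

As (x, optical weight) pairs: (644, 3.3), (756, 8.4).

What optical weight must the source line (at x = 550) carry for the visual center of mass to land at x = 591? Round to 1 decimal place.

w ≈ 38.1

Known weights sum to 3.3 + 8.4 = 11.7; their moment is 3.3·644 + 8.4·756 = 8475.6.
For the centroid to hit 591: (8475.6 + w·550) / (11.7 + w) = 591.
Solving: w = (591·11.7 − 8475.6) / (550 − 591) = -1560.9 / -41 ≈ 38.07.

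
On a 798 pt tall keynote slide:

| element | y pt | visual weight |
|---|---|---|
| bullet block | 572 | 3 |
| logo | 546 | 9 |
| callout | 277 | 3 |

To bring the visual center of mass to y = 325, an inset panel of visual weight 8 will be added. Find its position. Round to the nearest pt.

y ≈ 2

With the inset panel, Σw becomes 3 + 9 + 3 + 8 = 23.
y: target moment 23×325 = 7475; current 3·572 + 9·546 + 3·277 = 7461; the inset panel supplies 14, so y = 14/8 ≈ 1.75.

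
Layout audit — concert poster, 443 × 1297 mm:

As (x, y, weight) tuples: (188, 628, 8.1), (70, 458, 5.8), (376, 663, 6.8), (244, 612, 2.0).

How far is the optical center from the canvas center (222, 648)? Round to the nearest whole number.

Weights sum to 8.1 + 5.8 + 6.8 + 2.0 = 22.7.
x: (8.1·188 + 5.8·70 + 6.8·376 + 2.0·244) / 22.7 = 4973.6 / 22.7 ≈ 219.10
y: (8.1·628 + 5.8·458 + 6.8·663 + 2.0·612) / 22.7 = 13475.6 / 22.7 ≈ 593.64
Relative to (222, 648): Δ = (-2.90, -54.36); |Δ| = √(-2.90² + -54.36²) ≈ 54.44.

≈ 54 mm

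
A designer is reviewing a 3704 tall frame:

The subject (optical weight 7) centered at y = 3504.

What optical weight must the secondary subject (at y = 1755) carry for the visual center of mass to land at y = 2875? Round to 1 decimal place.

Known: weight 7 with moment 7·3504 = 24528.
Balance at y = 2875 requires (24528 + w·1755) / (7 + w) = 2875.
Solving: w = (2875·7 − 24528) / (1755 − 2875) = -4403 / -1120 ≈ 3.93.

w ≈ 3.9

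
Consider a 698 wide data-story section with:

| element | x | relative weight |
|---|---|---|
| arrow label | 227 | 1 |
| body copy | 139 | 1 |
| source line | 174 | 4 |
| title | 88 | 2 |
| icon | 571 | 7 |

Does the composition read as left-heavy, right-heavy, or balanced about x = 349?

balanced

Σw = 1 + 1 + 4 + 2 + 7 = 15.
Σw·x = 1·227 + 1·139 + 4·174 + 2·88 + 7·571 = 5235, so x̄ = 5235/15 ≈ 349.00.
The centroid 349.00 matches the midline at 349, so the layout is balanced.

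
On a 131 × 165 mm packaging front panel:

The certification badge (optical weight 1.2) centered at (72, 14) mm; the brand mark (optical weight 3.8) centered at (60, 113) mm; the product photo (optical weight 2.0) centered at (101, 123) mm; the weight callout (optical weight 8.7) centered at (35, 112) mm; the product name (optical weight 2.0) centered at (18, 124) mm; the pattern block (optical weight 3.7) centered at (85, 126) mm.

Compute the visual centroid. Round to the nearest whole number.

(55, 111)

Weights sum to 1.2 + 3.8 + 2.0 + 8.7 + 2.0 + 3.7 = 21.4.
Σw·x = 1171.4; x̄ = 1171.4/21.4 ≈ 54.74.
Σw·y = 2380.8; ȳ = 2380.8/21.4 ≈ 111.25.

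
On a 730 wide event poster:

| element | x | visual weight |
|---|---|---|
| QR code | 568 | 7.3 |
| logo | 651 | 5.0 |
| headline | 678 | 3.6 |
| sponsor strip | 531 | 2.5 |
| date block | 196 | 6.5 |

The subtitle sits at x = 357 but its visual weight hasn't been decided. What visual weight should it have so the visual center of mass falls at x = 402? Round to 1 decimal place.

Fixed elements: Σw = 7.3 + 5.0 + 3.6 + 2.5 + 6.5 = 24.9, Σw·x = 7.3·568 + 5.0·651 + 3.6·678 + 2.5·531 + 6.5·196 = 12443.7.
Set Σw·x/Σw = 402: (12443.7 + 357w) = 402·(24.9 + w).
Rearranging, w·(357 − 402) = 402·24.9 − 12443.7 = -2433.9, so w ≈ -2433.9/-45 = 54.09.

w ≈ 54.1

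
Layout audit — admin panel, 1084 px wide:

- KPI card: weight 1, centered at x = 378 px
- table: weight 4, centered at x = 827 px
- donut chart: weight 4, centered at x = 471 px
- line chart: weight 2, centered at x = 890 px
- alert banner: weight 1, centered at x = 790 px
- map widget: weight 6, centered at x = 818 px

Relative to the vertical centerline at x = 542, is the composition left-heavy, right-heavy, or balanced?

Σw = 1 + 4 + 4 + 2 + 1 + 6 = 18.
x: (1·378 + 4·827 + 4·471 + 2·890 + 1·790 + 6·818) / 18 = 13048 / 18 ≈ 724.89
Since 724.9 is right of 542, the composition reads right-heavy.

right-heavy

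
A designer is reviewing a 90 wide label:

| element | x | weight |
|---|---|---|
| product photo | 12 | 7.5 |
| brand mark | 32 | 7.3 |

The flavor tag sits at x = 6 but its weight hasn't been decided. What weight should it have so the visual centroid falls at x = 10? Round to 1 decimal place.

Existing Σw = 14.8 (7.5 + 7.3); existing moment 7.5·12 + 7.3·32 = 323.6.
Set Σw·x/Σw = 10: (323.6 + 6w) = 10·(14.8 + w).
Rearranging, w·(6 − 10) = 10·14.8 − 323.6 = -175.6, so w ≈ -175.6/-4 = 43.90.

w ≈ 43.9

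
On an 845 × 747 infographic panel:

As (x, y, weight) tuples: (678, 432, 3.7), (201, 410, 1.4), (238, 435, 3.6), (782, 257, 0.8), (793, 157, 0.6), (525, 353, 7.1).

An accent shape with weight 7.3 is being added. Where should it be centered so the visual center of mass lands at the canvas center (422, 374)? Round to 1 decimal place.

(255.2, 358.7)

After adding the accent shape, total weight = 3.7 + 1.4 + 3.6 + 0.8 + 0.6 + 7.1 + 7.3 = 24.5.
x: target moment 24.5×422 = 10339.0; current 3.7·678 + 1.4·201 + 3.6·238 + 0.8·782 + 0.6·793 + 7.1·525 = 8475.7; the accent shape supplies 1863.3, so x = 1863.3/7.3 ≈ 255.25.
y: target moment 24.5×374 = 9163.0; current 3.7·432 + 1.4·410 + 3.6·435 + 0.8·257 + 0.6·157 + 7.1·353 = 6544.5; the accent shape supplies 2618.5, so y = 2618.5/7.3 ≈ 358.70.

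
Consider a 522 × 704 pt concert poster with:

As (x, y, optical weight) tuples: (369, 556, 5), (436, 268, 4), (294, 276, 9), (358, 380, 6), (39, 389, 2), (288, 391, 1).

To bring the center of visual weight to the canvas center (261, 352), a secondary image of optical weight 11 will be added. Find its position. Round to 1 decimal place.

New total weight: (5 + 4 + 9 + 6 + 2 + 1) + 11 = 38.
x: need Σw·x = 38·261 = 9918. Existing = 5·369 + 4·436 + 9·294 + 6·358 + 2·39 + 1·288 = 8749. Remainder 1169 / 11 ≈ 106.27.
y: need Σw·y = 38·352 = 13376. Existing = 5·556 + 4·268 + 9·276 + 6·380 + 2·389 + 1·391 = 9785. Remainder 3591 / 11 ≈ 326.45.

(106.3, 326.5)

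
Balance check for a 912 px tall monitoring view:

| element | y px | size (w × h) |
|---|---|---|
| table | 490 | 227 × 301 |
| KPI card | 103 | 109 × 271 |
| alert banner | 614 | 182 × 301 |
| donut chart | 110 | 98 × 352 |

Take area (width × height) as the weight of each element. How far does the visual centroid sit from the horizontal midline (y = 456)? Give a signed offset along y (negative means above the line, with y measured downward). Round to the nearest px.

Taking area as weight: table 227·301 = 68327, KPI card 109·271 = 29539, alert banner 182·301 = 54782, donut chart 98·352 = 34496. Sum 187144.
y: (68327·490 + 29539·103 + 54782·614 + 34496·110) / 187144 = 73953455 / 187144 ≈ 395.17
Against y = 456, that's 395.17 − 456 = -60.83.

≈ -61 px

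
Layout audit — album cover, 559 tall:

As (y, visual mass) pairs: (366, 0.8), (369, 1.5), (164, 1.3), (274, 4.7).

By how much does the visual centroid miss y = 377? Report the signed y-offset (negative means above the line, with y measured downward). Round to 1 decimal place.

Total weight = 0.8 + 1.5 + 1.3 + 4.7 = 8.3.
Σw·y = 0.8·366 + 1.5·369 + 1.3·164 + 4.7·274 = 2347.3, so ȳ = 2347.3/8.3 ≈ 282.81.
Against y = 377, that's 282.81 − 377 = -94.19.

≈ -94.2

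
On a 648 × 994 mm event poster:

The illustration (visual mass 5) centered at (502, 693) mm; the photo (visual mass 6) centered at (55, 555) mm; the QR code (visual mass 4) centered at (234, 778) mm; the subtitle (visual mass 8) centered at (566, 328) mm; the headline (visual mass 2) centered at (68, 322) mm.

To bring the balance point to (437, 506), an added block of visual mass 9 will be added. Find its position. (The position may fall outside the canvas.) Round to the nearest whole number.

(713, 448)

New total weight: (5 + 6 + 4 + 8 + 2) + 9 = 34.
x: target moment 34×437 = 14858; current 5·502 + 6·55 + 4·234 + 8·566 + 2·68 = 8440; the added block supplies 6418, so x = 6418/9 ≈ 713.11.
y: target moment 34×506 = 17204; current 5·693 + 6·555 + 4·778 + 8·328 + 2·322 = 13175; the added block supplies 4029, so y = 4029/9 ≈ 447.67.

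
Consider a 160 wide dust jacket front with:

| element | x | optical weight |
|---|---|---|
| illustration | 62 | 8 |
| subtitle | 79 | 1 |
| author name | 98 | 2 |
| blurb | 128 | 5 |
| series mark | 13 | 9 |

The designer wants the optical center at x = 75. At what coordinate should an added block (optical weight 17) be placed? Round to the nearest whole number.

After adding the added block, total weight = 8 + 1 + 2 + 5 + 9 + 17 = 42.
x: need Σw·x = 42·75 = 3150. Existing = 8·62 + 1·79 + 2·98 + 5·128 + 9·13 = 1528. Remainder 1622 / 17 ≈ 95.41.

x ≈ 95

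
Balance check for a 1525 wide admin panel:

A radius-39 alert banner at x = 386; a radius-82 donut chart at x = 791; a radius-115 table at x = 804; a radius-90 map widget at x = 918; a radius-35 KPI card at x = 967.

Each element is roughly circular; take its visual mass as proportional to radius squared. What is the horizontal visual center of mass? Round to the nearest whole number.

x ≈ 817

Weights ∝ r²: alert banner 39² = 1521, donut chart 82² = 6724, table 115² = 13225, map widget 90² = 8100, KPI card 35² = 1225; Σw = 30795.
x-moment: 1521·386 + 6724·791 + 13225·804 + 8100·918 + 1225·967 = 25159065; centroid 25159065/30795 ≈ 816.99.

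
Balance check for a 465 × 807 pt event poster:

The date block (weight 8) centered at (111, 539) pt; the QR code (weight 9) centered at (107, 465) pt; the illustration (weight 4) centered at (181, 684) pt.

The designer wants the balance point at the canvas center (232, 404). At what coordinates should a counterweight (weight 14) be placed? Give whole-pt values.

With the counterweight, Σw becomes 8 + 9 + 4 + 14 = 35.
Along x: (2575 + 14·x) / 35 = 232 (existing moment 8·111 + 9·107 + 4·181 = 2575) ⇒ x = (8120 − 2575) / 14 ≈ 396.07.
Along y: (11233 + 14·y) / 35 = 404 (existing moment 8·539 + 9·465 + 4·684 = 11233) ⇒ y = (14140 − 11233) / 14 ≈ 207.64.

(396, 208)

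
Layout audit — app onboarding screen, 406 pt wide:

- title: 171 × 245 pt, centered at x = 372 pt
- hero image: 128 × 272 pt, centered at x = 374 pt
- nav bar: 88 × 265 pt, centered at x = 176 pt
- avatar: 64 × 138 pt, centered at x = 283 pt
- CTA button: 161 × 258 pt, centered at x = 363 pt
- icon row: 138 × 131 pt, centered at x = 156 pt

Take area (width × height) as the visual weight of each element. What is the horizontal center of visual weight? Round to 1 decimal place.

x ≈ 315.2

Taking area as weight: title 171·245 = 41895, hero image 128·272 = 34816, nav bar 88·265 = 23320, avatar 64·138 = 8832, CTA button 161·258 = 41538, icon row 138·131 = 18078. Sum 168479.
Σw·x = 53108362; x̄ = 53108362/168479 ≈ 315.22.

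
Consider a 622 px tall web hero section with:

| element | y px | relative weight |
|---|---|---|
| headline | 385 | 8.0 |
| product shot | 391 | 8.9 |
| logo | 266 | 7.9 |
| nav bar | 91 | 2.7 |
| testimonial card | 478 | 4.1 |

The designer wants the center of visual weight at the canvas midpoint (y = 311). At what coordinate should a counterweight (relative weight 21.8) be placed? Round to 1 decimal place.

After adding the counterweight, total weight = 8.0 + 8.9 + 7.9 + 2.7 + 4.1 + 21.8 = 53.4.
Along y: (10866.8 + 21.8·y) / 53.4 = 311 (existing moment 8.0·385 + 8.9·391 + 7.9·266 + 2.7·91 + 4.1·478 = 10866.8) ⇒ y = (16607.4 − 10866.8) / 21.8 ≈ 263.33.

y ≈ 263.3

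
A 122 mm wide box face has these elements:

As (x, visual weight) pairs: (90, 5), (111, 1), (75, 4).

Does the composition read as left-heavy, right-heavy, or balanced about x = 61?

right-heavy

Weights sum to 5 + 1 + 4 = 10.
x-moment: 5·90 + 1·111 + 4·75 = 861; centroid 861/10 ≈ 86.10.
86.1 lies right of the midline 61, so the layout is right-heavy.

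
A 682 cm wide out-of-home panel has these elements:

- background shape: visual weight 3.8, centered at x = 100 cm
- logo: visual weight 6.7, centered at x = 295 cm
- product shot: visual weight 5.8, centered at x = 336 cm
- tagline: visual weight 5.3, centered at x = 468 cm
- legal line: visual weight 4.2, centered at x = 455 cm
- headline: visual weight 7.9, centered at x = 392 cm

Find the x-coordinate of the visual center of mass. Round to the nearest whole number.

x ≈ 350

Weights sum to 3.8 + 6.7 + 5.8 + 5.3 + 4.2 + 7.9 = 33.7.
x-moment: 3.8·100 + 6.7·295 + 5.8·336 + 5.3·468 + 4.2·455 + 7.9·392 = 11793.5; centroid 11793.5/33.7 ≈ 349.96.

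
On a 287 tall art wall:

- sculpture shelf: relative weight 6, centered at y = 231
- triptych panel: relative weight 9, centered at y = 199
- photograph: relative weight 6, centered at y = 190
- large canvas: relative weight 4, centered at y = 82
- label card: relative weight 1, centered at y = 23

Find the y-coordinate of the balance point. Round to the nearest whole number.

y ≈ 180

Σw = 6 + 9 + 6 + 4 + 1 = 26.
y-moment: 6·231 + 9·199 + 6·190 + 4·82 + 1·23 = 4668; centroid 4668/26 ≈ 179.54.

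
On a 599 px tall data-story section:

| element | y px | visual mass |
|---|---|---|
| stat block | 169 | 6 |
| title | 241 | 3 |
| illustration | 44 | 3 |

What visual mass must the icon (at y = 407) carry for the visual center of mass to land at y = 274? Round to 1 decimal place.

w ≈ 10.7

Fixed elements: Σw = 6 + 3 + 3 = 12, Σw·y = 6·169 + 3·241 + 3·44 = 1869.
Balance at y = 274 requires (1869 + w·407) / (12 + w) = 274.
Solving: w = (274·12 − 1869) / (407 − 274) = 1419 / 133 ≈ 10.67.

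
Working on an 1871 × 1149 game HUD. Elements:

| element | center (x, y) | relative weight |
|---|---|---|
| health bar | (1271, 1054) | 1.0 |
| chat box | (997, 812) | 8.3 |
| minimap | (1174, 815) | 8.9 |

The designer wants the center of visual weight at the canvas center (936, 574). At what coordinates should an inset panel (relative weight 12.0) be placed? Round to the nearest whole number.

(689, 191)

New total weight: (1.0 + 8.3 + 8.9) + 12.0 = 30.2.
x: target moment 30.2×936 = 28267.2; current 1.0·1271 + 8.3·997 + 8.9·1174 = 19994.7; the inset panel supplies 8272.5, so x = 8272.5/12.0 ≈ 689.38.
y: target moment 30.2×574 = 17334.8; current 1.0·1054 + 8.3·812 + 8.9·815 = 15047.1; the inset panel supplies 2287.7, so y = 2287.7/12.0 ≈ 190.64.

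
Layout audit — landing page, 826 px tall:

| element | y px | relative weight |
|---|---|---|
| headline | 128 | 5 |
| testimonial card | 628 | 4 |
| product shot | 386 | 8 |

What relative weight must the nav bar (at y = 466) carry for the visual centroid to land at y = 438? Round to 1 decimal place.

Existing Σw = 17 (5 + 4 + 8); existing moment 5·128 + 4·628 + 8·386 = 6240.
For the centroid to hit 438: (6240 + w·466) / (17 + w) = 438.
Solving: w = (438·17 − 6240) / (466 − 438) = 1206 / 28 ≈ 43.07.

w ≈ 43.1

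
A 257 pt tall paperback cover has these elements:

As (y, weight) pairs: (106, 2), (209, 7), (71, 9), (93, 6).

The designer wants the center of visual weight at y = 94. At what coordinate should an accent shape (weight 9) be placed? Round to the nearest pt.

y ≈ 26

With the accent shape, Σw becomes 2 + 7 + 9 + 6 + 9 = 33.
y: need Σw·y = 33·94 = 3102. Existing = 2·106 + 7·209 + 9·71 + 6·93 = 2872. Remainder 230 / 9 ≈ 25.56.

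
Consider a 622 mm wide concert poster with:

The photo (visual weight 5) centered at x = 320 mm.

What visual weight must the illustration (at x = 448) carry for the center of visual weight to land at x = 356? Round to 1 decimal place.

Known: weight 5 with moment 5·320 = 1600.
For the centroid to hit 356: (1600 + w·448) / (5 + w) = 356.
Solving: w = (356·5 − 1600) / (448 − 356) = 180 / 92 ≈ 1.96.

w ≈ 2.0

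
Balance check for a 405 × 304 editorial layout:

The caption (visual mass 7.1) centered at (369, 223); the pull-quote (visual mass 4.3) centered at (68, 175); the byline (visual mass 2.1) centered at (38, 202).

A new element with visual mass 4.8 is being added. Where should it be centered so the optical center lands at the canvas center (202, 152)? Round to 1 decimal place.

(146.8, 4.5)

With the new element, Σw becomes 7.1 + 4.3 + 2.1 + 4.8 = 18.3.
x: need Σw·x = 18.3·202 = 3696.6. Existing = 7.1·369 + 4.3·68 + 2.1·38 = 2992.1. Remainder 704.5 / 4.8 ≈ 146.77.
y: need Σw·y = 18.3·152 = 2781.6. Existing = 7.1·223 + 4.3·175 + 2.1·202 = 2760.0. Remainder 21.6 / 4.8 ≈ 4.50.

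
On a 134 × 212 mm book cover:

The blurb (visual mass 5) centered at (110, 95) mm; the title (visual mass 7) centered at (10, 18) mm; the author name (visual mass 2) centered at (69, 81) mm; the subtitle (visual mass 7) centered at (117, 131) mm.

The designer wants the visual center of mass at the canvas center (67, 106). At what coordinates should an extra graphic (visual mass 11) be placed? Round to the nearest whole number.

(52, 156)

After adding the extra graphic, total weight = 5 + 7 + 2 + 7 + 11 = 32.
Along x: (1577 + 11·x) / 32 = 67 (existing moment 5·110 + 7·10 + 2·69 + 7·117 = 1577) ⇒ x = (2144 − 1577) / 11 ≈ 51.55.
Along y: (1680 + 11·y) / 32 = 106 (existing moment 5·95 + 7·18 + 2·81 + 7·131 = 1680) ⇒ y = (3392 − 1680) / 11 ≈ 155.64.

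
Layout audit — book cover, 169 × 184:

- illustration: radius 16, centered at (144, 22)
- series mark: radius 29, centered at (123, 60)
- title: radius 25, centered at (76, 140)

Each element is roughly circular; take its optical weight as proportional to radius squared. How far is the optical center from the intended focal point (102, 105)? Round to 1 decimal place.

Weights ∝ r²: illustration 16² = 256, series mark 29² = 841, title 25² = 625; Σw = 1722.
x: (256·144 + 841·123 + 625·76) / 1722 = 187807 / 1722 ≈ 109.06
y: (256·22 + 841·60 + 625·140) / 1722 = 143592 / 1722 ≈ 83.39
From (102, 105): dx = 7.06, dy = -21.61, so the distance is √(dx²+dy²) ≈ 22.74.

≈ 22.7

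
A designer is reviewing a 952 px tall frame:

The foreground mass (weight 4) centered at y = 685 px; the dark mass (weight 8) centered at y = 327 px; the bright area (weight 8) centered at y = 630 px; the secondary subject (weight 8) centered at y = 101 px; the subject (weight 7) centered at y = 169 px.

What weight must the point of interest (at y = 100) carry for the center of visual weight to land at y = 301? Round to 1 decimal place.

Existing Σw = 35 (4 + 8 + 8 + 8 + 7); existing moment 4·685 + 8·327 + 8·630 + 8·101 + 7·169 = 12387.
For the centroid to hit 301: (12387 + w·100) / (35 + w) = 301.
Solving: w = (301·35 − 12387) / (100 − 301) = -1852 / -201 ≈ 9.21.

w ≈ 9.2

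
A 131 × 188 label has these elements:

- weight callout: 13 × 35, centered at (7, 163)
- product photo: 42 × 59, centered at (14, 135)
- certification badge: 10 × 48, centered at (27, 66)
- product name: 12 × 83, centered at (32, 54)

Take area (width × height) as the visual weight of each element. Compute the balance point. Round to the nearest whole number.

Areas: weight callout 13·35 = 455, product photo 42·59 = 2478, certification badge 10·48 = 480, product name 12·83 = 996. Total weight = 4409.
x-moment: 455·7 + 2478·14 + 480·27 + 996·32 = 82709; centroid 82709/4409 ≈ 18.76.
y-moment: 455·163 + 2478·135 + 480·66 + 996·54 = 494159; centroid 494159/4409 ≈ 112.08.

(19, 112)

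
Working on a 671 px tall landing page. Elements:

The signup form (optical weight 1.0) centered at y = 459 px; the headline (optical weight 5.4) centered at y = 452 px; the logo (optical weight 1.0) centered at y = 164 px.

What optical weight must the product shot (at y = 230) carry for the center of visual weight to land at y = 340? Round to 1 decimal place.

Fixed elements: Σw = 1.0 + 5.4 + 1.0 = 7.4, Σw·y = 1.0·459 + 5.4·452 + 1.0·164 = 3063.8.
Set Σw·y/Σw = 340: (3063.8 + 230w) = 340·(7.4 + w).
Rearranging, w·(230 − 340) = 340·7.4 − 3063.8 = -547.8, so w ≈ -547.8/-110 = 4.98.

w ≈ 5.0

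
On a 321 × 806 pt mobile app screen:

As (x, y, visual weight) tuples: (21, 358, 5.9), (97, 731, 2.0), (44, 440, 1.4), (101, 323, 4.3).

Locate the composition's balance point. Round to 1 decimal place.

(59.8, 410.2)

Total weight = 5.9 + 2.0 + 1.4 + 4.3 = 13.6.
x-moment: 5.9·21 + 2.0·97 + 1.4·44 + 4.3·101 = 813.8; centroid 813.8/13.6 ≈ 59.84.
y-moment: 5.9·358 + 2.0·731 + 1.4·440 + 4.3·323 = 5579.1; centroid 5579.1/13.6 ≈ 410.23.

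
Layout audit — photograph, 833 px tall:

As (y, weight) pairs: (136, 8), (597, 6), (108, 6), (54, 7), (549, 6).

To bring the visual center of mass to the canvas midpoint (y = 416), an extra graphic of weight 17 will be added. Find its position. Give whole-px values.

New total weight: (8 + 6 + 6 + 7 + 6) + 17 = 50.
y: need Σw·y = 50·416 = 20800. Existing = 8·136 + 6·597 + 6·108 + 7·54 + 6·549 = 8990. Remainder 11810 / 17 ≈ 694.71.

y ≈ 695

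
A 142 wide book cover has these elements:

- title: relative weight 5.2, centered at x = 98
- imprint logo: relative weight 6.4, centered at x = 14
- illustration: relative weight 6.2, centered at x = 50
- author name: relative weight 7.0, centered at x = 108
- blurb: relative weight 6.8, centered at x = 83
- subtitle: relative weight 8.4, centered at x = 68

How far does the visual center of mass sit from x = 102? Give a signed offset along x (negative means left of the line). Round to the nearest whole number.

Weights sum to 5.2 + 6.4 + 6.2 + 7.0 + 6.8 + 8.4 = 40.0.
Σw·x = 2800.8; x̄ = 2800.8/40.0 ≈ 70.02.
Offset from x = 102: 70.02 − 102 ≈ -31.98.

≈ -32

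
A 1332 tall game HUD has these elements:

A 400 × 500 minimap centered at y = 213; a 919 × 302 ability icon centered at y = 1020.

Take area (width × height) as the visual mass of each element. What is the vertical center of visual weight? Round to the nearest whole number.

Taking area as weight: minimap 400·500 = 200000, ability icon 919·302 = 277538. Sum 477538.
Σw·y = 200000·213 + 277538·1020 = 325688760, so ȳ = 325688760/477538 ≈ 682.02.

y ≈ 682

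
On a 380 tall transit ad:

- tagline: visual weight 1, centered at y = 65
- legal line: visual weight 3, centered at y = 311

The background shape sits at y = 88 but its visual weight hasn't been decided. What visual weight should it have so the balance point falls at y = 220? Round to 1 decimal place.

Existing Σw = 4 (1 + 3); existing moment 1·65 + 3·311 = 998.
Balance at y = 220 requires (998 + w·88) / (4 + w) = 220.
So w = (220·4 − 998)/(88 − 220) = -118/-132 ≈ 0.89.

w ≈ 0.9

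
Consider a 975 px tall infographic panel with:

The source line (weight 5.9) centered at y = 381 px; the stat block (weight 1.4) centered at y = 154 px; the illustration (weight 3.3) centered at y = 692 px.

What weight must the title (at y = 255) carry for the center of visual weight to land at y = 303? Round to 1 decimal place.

Known weights sum to 5.9 + 1.4 + 3.3 = 10.6; their moment is 5.9·381 + 1.4·154 + 3.3·692 = 4747.1.
For the centroid to hit 303: (4747.1 + w·255) / (10.6 + w) = 303.
So w = (303·10.6 − 4747.1)/(255 − 303) = -1535.3/-48 ≈ 31.99.

w ≈ 32.0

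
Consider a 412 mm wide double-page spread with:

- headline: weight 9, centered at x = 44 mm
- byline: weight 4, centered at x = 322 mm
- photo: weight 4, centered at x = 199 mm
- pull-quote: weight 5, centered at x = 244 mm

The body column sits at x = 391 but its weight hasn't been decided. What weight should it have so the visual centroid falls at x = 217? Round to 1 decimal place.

Fixed elements: Σw = 9 + 4 + 4 + 5 = 22, Σw·x = 9·44 + 4·322 + 4·199 + 5·244 = 3700.
Set Σw·x/Σw = 217: (3700 + 391w) = 217·(22 + w).
Solving: w = (217·22 − 3700) / (391 − 217) = 1074 / 174 ≈ 6.17.

w ≈ 6.2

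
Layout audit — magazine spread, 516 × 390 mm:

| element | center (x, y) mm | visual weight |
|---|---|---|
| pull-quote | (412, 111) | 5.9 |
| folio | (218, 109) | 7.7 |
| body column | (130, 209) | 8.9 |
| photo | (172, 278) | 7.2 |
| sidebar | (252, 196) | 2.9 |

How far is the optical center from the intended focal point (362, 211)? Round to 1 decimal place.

Weights sum to 5.9 + 7.7 + 8.9 + 7.2 + 2.9 = 32.6.
x-moment: 5.9·412 + 7.7·218 + 8.9·130 + 7.2·172 + 2.9·252 = 7235.6; centroid 7235.6/32.6 ≈ 221.95.
y-moment: 5.9·111 + 7.7·109 + 8.9·209 + 7.2·278 + 2.9·196 = 5924.3; centroid 5924.3/32.6 ≈ 181.73.
Offset from (362, 211): Δx ≈ -140.05, Δy ≈ -29.27; distance = √(Δx² + Δy²) ≈ 143.08.

≈ 143.1 mm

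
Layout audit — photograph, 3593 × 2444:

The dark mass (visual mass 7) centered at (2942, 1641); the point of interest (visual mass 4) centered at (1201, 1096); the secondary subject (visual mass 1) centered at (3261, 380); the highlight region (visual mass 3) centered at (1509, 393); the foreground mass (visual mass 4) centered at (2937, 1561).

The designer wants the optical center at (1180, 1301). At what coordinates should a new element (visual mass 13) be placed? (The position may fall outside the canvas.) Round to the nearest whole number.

(-552, 1381)

New total weight: (7 + 4 + 1 + 3 + 4) + 13 = 32.
x: need Σw·x = 32·1180 = 37760. Existing = 7·2942 + 4·1201 + 1·3261 + 3·1509 + 4·2937 = 44934. Remainder -7174 / 13 ≈ -551.85.
y: need Σw·y = 32·1301 = 41632. Existing = 7·1641 + 4·1096 + 1·380 + 3·393 + 4·1561 = 23674. Remainder 17958 / 13 ≈ 1381.38.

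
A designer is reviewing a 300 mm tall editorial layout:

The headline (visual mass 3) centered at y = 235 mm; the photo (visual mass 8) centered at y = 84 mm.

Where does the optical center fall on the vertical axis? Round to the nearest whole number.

Σw = 3 + 8 = 11.
Σw·y = 3·235 + 8·84 = 1377, so ȳ = 1377/11 ≈ 125.18.

y ≈ 125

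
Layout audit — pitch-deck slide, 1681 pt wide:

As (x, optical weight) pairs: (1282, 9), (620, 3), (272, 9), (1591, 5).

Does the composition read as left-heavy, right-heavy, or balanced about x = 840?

right-heavy

Σw = 9 + 3 + 9 + 5 = 26.
x-moment: 9·1282 + 3·620 + 9·272 + 5·1591 = 23801; centroid 23801/26 ≈ 915.42.
915.4 vs midline 840 → right-heavy.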